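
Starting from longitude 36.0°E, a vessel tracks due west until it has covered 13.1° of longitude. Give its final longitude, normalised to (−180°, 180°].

Start at +36.0°; shift −13.1° → +22.9°.
+22.9° already lies in (−180°, 180°].

22.9°E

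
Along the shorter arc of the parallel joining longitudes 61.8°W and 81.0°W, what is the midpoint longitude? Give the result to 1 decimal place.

71.4°W

Signed shortest Δλ from -61.8° to -81.0° is -19.2°.
Midpoint longitude = -61.8° + (-19.2°)/2 = -61.8° − 9.6° = -71.4°.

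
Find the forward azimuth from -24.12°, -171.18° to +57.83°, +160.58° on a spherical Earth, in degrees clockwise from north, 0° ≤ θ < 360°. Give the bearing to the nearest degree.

Δλ = 160.58 − -171.18 = 331.76°; wrapped into (−180°, 180°]: -28.24°.
θ = atan2( sin Δλ · cos φ₂ , cos φ₁ · sin φ₂ − sin φ₁ · cos φ₂ · cos Δλ )
  = atan2(-0.25193, 0.96425) = -14.642° → normalised to [0°, 360°): 345.358°.

345°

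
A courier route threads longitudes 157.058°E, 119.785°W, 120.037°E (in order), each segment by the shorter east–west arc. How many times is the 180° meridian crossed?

Leg 1: +157.058° → -119.785°, shortest Δλ = 83.157° (east) — crosses 180°.
Leg 2: -119.785° → +120.037°, shortest Δλ = -120.178° (west) — crosses 180°.
Total crossings: 2.

2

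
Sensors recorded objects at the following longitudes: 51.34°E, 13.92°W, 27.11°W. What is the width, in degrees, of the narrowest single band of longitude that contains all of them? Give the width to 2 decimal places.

78.45°

Sort the longitudes: -27.11°, -13.92°, +51.34°.
Eastward gaps between consecutive values (wrapping around): 13.19°, 65.26°, 281.55°.
Largest gap = 281.55° ⇒ minimal covering band is its complement: 360° − 281.55° = 78.45°.
Band runs from -27.11° eastward to +51.34°.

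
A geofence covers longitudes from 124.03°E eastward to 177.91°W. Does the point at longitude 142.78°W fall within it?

No

Band width going east from +124.03° to -177.91°: ((-177.91 − 124.03) mod 360) = 58.06°.
Offset of -142.78° east of the west edge: ((-142.78 − 124.03) mod 360) = 93.19°.
93.19° > 58.06° ⇒ outside.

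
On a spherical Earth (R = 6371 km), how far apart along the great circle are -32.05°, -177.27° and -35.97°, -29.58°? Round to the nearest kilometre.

Δλ = -29.58 − -177.27 = 147.69°.
Δφ = -35.97 − -32.05 = -3.92°.
a = sin²(Δφ/2) + cos φ₁ · cos φ₂ · sin²(Δλ/2) = 0.634036.
c = 2·atan2(√a, √(1−a)) = 1.84219 rad → d = 6371·c ≈ 11736.58 km.

11737 km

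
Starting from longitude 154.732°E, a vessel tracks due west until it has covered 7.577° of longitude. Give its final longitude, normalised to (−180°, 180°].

147.155°E

Start at +154.732°; shift −7.577° → +147.155°.
+147.155° already lies in (−180°, 180°].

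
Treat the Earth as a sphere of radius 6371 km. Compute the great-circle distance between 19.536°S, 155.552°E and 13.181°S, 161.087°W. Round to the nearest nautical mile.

Δλ = -161.087 − 155.552 = -316.639°; wrapped into (−180°, 180°]: 43.361°.
Δφ = -13.181 − -19.536 = 6.355°.
a = sin²(Δφ/2) + cos φ₁ · cos φ₂ · sin²(Δλ/2) = 0.128306.
c = 2·atan2(√a, √(1−a)) = 0.73267 rad → d = 6371·c ≈ 4667.87 km ≈ 2520.45 nmi.

2520 nmi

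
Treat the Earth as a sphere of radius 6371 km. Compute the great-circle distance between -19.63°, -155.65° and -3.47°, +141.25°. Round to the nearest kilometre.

Δλ = 141.25 − -155.65 = 296.90°; wrapped into (−180°, 180°]: -63.10°.
Δφ = -3.47 − -19.63 = 16.16°.
a = sin²(Δφ/2) + cos φ₁ · cos φ₂ · sin²(Δλ/2) = 0.277154.
c = 2·atan2(√a, √(1−a)) = 1.10885 rad → d = 6371·c ≈ 7064.48 km.

7064 km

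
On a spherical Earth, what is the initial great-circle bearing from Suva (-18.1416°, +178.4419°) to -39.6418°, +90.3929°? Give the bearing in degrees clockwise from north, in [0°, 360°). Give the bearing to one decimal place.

Δλ = 90.3929 − 178.4419 = -88.0490°.
θ = atan2( sin Δλ · cos φ₂ , cos φ₁ · sin φ₂ − sin φ₁ · cos φ₂ · cos Δλ )
  = atan2(-0.76960, -0.59811) = -127.853° → normalised to [0°, 360°): 232.147°.

232.1°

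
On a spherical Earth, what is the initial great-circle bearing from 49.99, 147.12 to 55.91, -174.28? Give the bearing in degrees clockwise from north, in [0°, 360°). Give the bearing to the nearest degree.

61°

Δλ = -174.28 − 147.12 = -321.40°; wrapped into (−180°, 180°]: 38.60°.
θ = atan2( sin Δλ · cos φ₂ , cos φ₁ · sin φ₂ − sin φ₁ · cos φ₂ · cos Δλ )
  = atan2(0.34968, 0.19693) = 60.613° → normalised to [0°, 360°): 60.613°.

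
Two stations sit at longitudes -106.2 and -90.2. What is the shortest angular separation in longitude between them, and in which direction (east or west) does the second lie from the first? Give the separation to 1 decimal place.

16.0° east

Raw difference: -90.2 − -106.2 = 16.0°.
Normalise into (−180°, 180°]: 16.0° stays 16.0°.
Positive ⇒ the second point lies to the east; separation 16.0°.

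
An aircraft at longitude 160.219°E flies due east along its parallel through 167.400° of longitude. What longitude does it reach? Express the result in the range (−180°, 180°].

Start at +160.219°; shift +167.400° → +327.619°.
+327.619° lies outside (−180°, 180°]; subtract 360° → -32.381°.

32.381°W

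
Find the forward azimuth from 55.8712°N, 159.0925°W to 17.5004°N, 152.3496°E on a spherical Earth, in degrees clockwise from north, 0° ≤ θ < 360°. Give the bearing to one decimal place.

Δλ = 152.3496 − -159.0925 = 311.4421°; wrapped into (−180°, 180°]: -48.5579°.
θ = atan2( sin Δλ · cos φ₂ , cos φ₁ · sin φ₂ − sin φ₁ · cos φ₂ · cos Δλ )
  = atan2(-0.71493, -0.35380) = -116.330° → normalised to [0°, 360°): 243.670°.

243.7°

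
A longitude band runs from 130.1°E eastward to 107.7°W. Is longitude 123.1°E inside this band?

No

Band width going east from +130.1° to -107.7°: ((-107.7 − 130.1) mod 360) = 122.2°.
Offset of +123.1° east of the west edge: ((123.1 − 130.1) mod 360) = 353.0°.
353.0° > 122.2° ⇒ outside.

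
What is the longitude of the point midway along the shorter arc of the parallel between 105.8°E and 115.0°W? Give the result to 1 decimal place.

175.4°E

Signed shortest Δλ from +105.8° to -115.0° is +139.2°.
Midpoint longitude = +105.8° + (+139.2°)/2 = +105.8° + 69.6° = +175.4°.
(The naïve average (+105.8 + -115.0)/2 = -4.6° is on the wrong side of the globe.)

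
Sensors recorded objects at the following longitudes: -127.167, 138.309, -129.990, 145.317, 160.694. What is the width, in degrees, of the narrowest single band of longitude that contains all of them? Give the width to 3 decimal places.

Sort the longitudes: -129.990°, -127.167°, +138.309°, +145.317°, +160.694°.
Eastward gaps between consecutive values (wrapping around): 2.823°, 265.476°, 7.008°, 15.377°, 69.316°.
Largest gap = 265.476° ⇒ minimal covering band is its complement: 360° − 265.476° = 94.524°.
Band runs from +138.309° eastward to -127.167°, crossing the antimeridian.

94.524°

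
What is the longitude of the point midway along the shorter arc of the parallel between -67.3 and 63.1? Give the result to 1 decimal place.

Signed shortest Δλ from -67.3° to +63.1° is +130.4°.
Midpoint longitude = -67.3° + (+130.4°)/2 = -67.3° + 65.2° = -2.1°.

-2.1°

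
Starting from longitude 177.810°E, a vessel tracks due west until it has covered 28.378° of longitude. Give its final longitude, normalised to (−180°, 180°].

Start at +177.810°; shift −28.378° → +149.432°.
+149.432° already lies in (−180°, 180°].

149.432°E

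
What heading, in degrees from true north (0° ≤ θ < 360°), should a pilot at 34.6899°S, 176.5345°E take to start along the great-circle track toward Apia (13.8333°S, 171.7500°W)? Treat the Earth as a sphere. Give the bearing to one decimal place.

29.8°

Δλ = -171.7500 − 176.5345 = -348.2845°; wrapped into (−180°, 180°]: 11.7155°.
θ = atan2( sin Δλ · cos φ₂ , cos φ₁ · sin φ₂ − sin φ₁ · cos φ₂ · cos Δλ )
  = atan2(0.19716, 0.34452) = 29.782° → normalised to [0°, 360°): 29.782°.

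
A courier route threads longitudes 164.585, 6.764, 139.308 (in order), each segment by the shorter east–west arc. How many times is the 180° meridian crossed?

Leg 1: +164.585° → +6.764°, shortest Δλ = -157.821° (west) — does not cross 180°.
Leg 2: +6.764° → +139.308°, shortest Δλ = 132.544° (east) — does not cross 180°.
Total crossings: 0.

0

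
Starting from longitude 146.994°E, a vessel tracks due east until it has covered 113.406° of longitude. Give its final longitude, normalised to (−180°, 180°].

99.600°W

Start at +146.994°; shift +113.406° → +260.400°.
+260.400° lies outside (−180°, 180°]; subtract 360° → -99.600°.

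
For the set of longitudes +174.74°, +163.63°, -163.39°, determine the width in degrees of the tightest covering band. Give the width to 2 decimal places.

Sort the longitudes: -163.39°, +163.63°, +174.74°.
Eastward gaps between consecutive values (wrapping around): 327.02°, 11.11°, 21.87°.
Largest gap = 327.02° ⇒ minimal covering band is its complement: 360° − 327.02° = 32.98°.
Band runs from +163.63° eastward to -163.39°, crossing the antimeridian.

32.98°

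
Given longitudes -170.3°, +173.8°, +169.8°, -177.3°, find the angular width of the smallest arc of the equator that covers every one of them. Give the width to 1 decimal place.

Sort the longitudes: -177.3°, -170.3°, +169.8°, +173.8°.
Eastward gaps between consecutive values (wrapping around): 7.0°, 340.1°, 4.0°, 8.9°.
Largest gap = 340.1° ⇒ minimal covering band is its complement: 360° − 340.1° = 19.9°.
Band runs from +169.8° eastward to -170.3°, crossing the antimeridian.

19.9°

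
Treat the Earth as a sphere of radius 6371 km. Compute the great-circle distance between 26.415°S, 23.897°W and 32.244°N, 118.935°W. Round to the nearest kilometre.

Δλ = -118.935 − -23.897 = -95.038°.
Δφ = 32.244 − -26.415 = 58.659°.
a = sin²(Δφ/2) + cos φ₁ · cos φ₂ · sin²(Δλ/2) = 0.651934.
c = 2·atan2(√a, √(1−a)) = 1.87955 rad → d = 6371·c ≈ 11974.59 km.

11975 km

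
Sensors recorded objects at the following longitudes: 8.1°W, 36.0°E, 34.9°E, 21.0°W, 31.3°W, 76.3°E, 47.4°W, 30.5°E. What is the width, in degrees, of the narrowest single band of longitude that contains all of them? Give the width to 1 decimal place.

123.7°

Sort the longitudes: -47.4°, -31.3°, -21.0°, -8.1°, +30.5°, +34.9°, +36.0°, +76.3°.
Eastward gaps between consecutive values (wrapping around): 16.1°, 10.3°, 12.9°, 38.6°, 4.4°, 1.1°, 40.3°, 236.3°.
Largest gap = 236.3° ⇒ minimal covering band is its complement: 360° − 236.3° = 123.7°.
Band runs from -47.4° eastward to +76.3°.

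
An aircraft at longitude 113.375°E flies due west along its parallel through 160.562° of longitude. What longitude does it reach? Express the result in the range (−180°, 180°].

Start at +113.375°; shift −160.562° → -47.187°.
-47.187° already lies in (−180°, 180°].

47.187°W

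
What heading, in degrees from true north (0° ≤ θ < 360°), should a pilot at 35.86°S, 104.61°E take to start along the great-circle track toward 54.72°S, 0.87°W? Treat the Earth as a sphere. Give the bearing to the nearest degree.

Δλ = -0.87 − 104.61 = -105.48°.
θ = atan2( sin Δλ · cos φ₂ , cos φ₁ · sin φ₂ − sin φ₁ · cos φ₂ · cos Δλ )
  = atan2(-0.55662, -0.75191) = -143.488° → normalised to [0°, 360°): 216.512°.

217°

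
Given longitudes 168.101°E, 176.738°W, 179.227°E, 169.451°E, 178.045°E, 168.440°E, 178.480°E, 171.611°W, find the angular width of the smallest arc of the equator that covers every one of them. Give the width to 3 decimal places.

20.288°

Sort the longitudes: -176.738°, -171.611°, +168.101°, +168.440°, +169.451°, +178.045°, +178.480°, +179.227°.
Eastward gaps between consecutive values (wrapping around): 5.127°, 339.712°, 0.339°, 1.011°, 8.594°, 0.435°, 0.747°, 4.035°.
Largest gap = 339.712° ⇒ minimal covering band is its complement: 360° − 339.712° = 20.288°.
Band runs from +168.101° eastward to -171.611°, crossing the antimeridian.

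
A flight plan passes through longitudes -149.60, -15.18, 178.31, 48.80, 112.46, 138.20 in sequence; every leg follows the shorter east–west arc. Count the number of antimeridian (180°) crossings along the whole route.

Leg 1: -149.60° → -15.18°, shortest Δλ = 134.42° (east) — does not cross 180°.
Leg 2: -15.18° → +178.31°, shortest Δλ = -166.51° (west) — crosses 180°.
Leg 3: +178.31° → +48.80°, shortest Δλ = -129.51° (west) — does not cross 180°.
Leg 4: +48.80° → +112.46°, shortest Δλ = 63.66° (east) — does not cross 180°.
Leg 5: +112.46° → +138.20°, shortest Δλ = 25.74° (east) — does not cross 180°.
Total crossings: 1.

1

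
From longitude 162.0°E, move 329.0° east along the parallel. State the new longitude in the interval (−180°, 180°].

131.0°E

Start at +162.0°; shift +329.0° → +491.0°.
+491.0° lies outside (−180°, 180°]; subtract 360° → +131.0°.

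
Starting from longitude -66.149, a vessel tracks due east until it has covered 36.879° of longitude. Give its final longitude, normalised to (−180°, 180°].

Start at -66.149°; shift +36.879° → -29.270°.
-29.270° already lies in (−180°, 180°].

-29.270°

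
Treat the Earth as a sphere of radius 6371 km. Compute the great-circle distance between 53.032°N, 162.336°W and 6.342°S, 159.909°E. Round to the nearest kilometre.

Δλ = 159.909 − -162.336 = 322.245°; wrapped into (−180°, 180°]: -37.755°.
Δφ = -6.342 − 53.032 = -59.374°.
a = sin²(Δφ/2) + cos φ₁ · cos φ₂ · sin²(Δλ/2) = 0.307851.
c = 2·atan2(√a, √(1−a)) = 1.17635 rad → d = 6371·c ≈ 7494.52 km.

7495 km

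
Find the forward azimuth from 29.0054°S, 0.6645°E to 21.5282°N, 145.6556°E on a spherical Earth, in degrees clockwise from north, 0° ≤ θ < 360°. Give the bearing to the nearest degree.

95°

Δλ = 145.6556 − 0.6645 = 144.9911°.
θ = atan2( sin Δλ · cos φ₂ , cos φ₁ · sin φ₂ − sin φ₁ · cos φ₂ · cos Δλ )
  = atan2(0.53368, -0.04852) = 95.195° → normalised to [0°, 360°): 95.195°.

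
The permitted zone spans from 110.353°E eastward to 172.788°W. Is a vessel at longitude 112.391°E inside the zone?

Band width going east from +110.353° to -172.788°: ((-172.788 − 110.353) mod 360) = 76.859°.
Offset of +112.391° east of the west edge: ((112.391 − 110.353) mod 360) = 2.038°.
2.038° ≤ 76.859° ⇒ inside.

Yes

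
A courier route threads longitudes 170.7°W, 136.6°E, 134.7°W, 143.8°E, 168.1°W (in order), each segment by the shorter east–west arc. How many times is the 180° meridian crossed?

Leg 1: -170.7° → +136.6°, shortest Δλ = -52.7° (west) — crosses 180°.
Leg 2: +136.6° → -134.7°, shortest Δλ = 88.7° (east) — crosses 180°.
Leg 3: -134.7° → +143.8°, shortest Δλ = -81.5° (west) — crosses 180°.
Leg 4: +143.8° → -168.1°, shortest Δλ = 48.1° (east) — crosses 180°.
Total crossings: 4.

4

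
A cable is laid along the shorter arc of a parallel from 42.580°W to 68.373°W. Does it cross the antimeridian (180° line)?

No

Signed shortest Δλ = ((-68.373 − -42.580 + 180) mod 360) − 180 = -25.793°.
Going west by 25.793° from -42.580° reaches -68.373° without touching 180°.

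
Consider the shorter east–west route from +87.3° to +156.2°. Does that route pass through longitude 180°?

Signed shortest Δλ = ((156.2 − 87.3 + 180) mod 360) − 180 = 68.9°.
Going east by 68.9° from +87.3° reaches +156.2° without touching 180°.

No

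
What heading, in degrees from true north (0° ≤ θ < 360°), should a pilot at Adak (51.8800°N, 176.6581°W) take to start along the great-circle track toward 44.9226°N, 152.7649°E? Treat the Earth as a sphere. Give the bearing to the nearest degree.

263°

Δλ = 152.7649 − -176.6581 = 329.4230°; wrapped into (−180°, 180°]: -30.5770°.
θ = atan2( sin Δλ · cos φ₂ , cos φ₁ · sin φ₂ − sin φ₁ · cos φ₂ · cos Δλ )
  = atan2(-0.36019, -0.04367) = -96.913° → normalised to [0°, 360°): 263.087°.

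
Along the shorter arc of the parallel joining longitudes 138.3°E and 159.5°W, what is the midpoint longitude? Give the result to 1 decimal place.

Signed shortest Δλ from +138.3° to -159.5° is +62.2°.
Midpoint longitude = +138.3° + (+62.2°)/2 = +138.3° + 31.1° = +169.4°.
(The naïve average (+138.3 + -159.5)/2 = -10.6° is on the wrong side of the globe.)

169.4°E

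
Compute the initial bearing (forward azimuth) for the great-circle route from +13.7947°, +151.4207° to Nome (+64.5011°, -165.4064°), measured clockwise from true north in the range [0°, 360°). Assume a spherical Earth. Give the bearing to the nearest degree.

Δλ = -165.4064 − 151.4207 = -316.8271°; wrapped into (−180°, 180°]: 43.1729°.
θ = atan2( sin Δλ · cos φ₂ , cos φ₁ · sin φ₂ − sin φ₁ · cos φ₂ · cos Δλ )
  = atan2(0.29454, 0.80170) = 20.173° → normalised to [0°, 360°): 20.173°.

20°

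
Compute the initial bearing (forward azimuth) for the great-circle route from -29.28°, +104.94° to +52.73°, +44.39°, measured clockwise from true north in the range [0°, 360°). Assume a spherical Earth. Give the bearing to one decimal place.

327.9°

Δλ = 44.39 − 104.94 = -60.55°.
θ = atan2( sin Δλ · cos φ₂ , cos φ₁ · sin φ₂ − sin φ₁ · cos φ₂ · cos Δλ )
  = atan2(-0.52732, 0.83974) = -32.127° → normalised to [0°, 360°): 327.873°.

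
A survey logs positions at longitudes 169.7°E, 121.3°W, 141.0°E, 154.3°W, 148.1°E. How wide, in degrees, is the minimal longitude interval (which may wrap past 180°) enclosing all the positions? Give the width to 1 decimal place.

Sort the longitudes: -154.3°, -121.3°, +141.0°, +148.1°, +169.7°.
Eastward gaps between consecutive values (wrapping around): 33.0°, 262.3°, 7.1°, 21.6°, 36.0°.
Largest gap = 262.3° ⇒ minimal covering band is its complement: 360° − 262.3° = 97.7°.
Band runs from +141.0° eastward to -121.3°, crossing the antimeridian.

97.7°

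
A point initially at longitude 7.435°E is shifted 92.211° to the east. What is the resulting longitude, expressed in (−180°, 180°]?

99.646°E

Start at +7.435°; shift +92.211° → +99.646°.
+99.646° already lies in (−180°, 180°].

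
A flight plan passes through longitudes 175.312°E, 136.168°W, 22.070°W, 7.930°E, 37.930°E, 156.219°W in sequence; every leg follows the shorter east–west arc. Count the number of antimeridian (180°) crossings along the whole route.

2

Leg 1: +175.312° → -136.168°, shortest Δλ = 48.52° (east) — crosses 180°.
Leg 2: -136.168° → -22.070°, shortest Δλ = 114.098° (east) — does not cross 180°.
Leg 3: -22.070° → +7.930°, shortest Δλ = 30.0° (east) — does not cross 180°.
Leg 4: +7.930° → +37.930°, shortest Δλ = 30.0° (east) — does not cross 180°.
Leg 5: +37.930° → -156.219°, shortest Δλ = 165.851° (east) — crosses 180°.
Total crossings: 2.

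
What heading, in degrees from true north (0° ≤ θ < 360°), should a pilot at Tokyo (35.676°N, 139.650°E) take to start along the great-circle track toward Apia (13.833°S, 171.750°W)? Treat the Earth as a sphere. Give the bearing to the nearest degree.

Δλ = -171.750 − 139.650 = -311.400°; wrapped into (−180°, 180°]: 48.600°.
θ = atan2( sin Δλ · cos φ₂ , cos φ₁ · sin φ₂ − sin φ₁ · cos φ₂ · cos Δλ )
  = atan2(0.72836, -0.56871) = 127.983° → normalised to [0°, 360°): 127.983°.

128°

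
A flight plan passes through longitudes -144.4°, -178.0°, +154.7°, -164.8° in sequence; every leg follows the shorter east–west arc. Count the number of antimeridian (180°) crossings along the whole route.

2

Leg 1: -144.4° → -178.0°, shortest Δλ = -33.6° (west) — does not cross 180°.
Leg 2: -178.0° → +154.7°, shortest Δλ = -27.3° (west) — crosses 180°.
Leg 3: +154.7° → -164.8°, shortest Δλ = 40.5° (east) — crosses 180°.
Total crossings: 2.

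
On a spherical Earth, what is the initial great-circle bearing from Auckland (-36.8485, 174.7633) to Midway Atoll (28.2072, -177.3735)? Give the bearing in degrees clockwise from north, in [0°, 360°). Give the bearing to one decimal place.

7.6°

Δλ = -177.3735 − 174.7633 = -352.1368°; wrapped into (−180°, 180°]: 7.8632°.
θ = atan2( sin Δλ · cos φ₂ , cos φ₁ · sin φ₂ − sin φ₁ · cos φ₂ · cos Δλ )
  = atan2(0.12056, 0.90175) = 7.615° → normalised to [0°, 360°): 7.615°.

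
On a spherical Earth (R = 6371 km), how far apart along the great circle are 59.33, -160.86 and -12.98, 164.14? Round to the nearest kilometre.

Δλ = 164.14 − -160.86 = 325.00°; wrapped into (−180°, 180°]: -35.00°.
Δφ = -12.98 − 59.33 = -72.31°.
a = sin²(Δφ/2) + cos φ₁ · cos φ₂ · sin²(Δλ/2) = 0.393013.
c = 2·atan2(√a, √(1−a)) = 1.35515 rad → d = 6371·c ≈ 8633.69 km.

8634 km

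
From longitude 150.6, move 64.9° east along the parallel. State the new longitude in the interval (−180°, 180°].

-144.5°

Start at +150.6°; shift +64.9° → +215.5°.
+215.5° lies outside (−180°, 180°]; subtract 360° → -144.5°.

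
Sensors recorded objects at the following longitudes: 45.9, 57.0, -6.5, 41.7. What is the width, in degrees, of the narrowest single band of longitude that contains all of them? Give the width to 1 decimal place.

Sort the longitudes: -6.5°, +41.7°, +45.9°, +57.0°.
Eastward gaps between consecutive values (wrapping around): 48.2°, 4.2°, 11.1°, 296.5°.
Largest gap = 296.5° ⇒ minimal covering band is its complement: 360° − 296.5° = 63.5°.
Band runs from -6.5° eastward to +57.0°.

63.5°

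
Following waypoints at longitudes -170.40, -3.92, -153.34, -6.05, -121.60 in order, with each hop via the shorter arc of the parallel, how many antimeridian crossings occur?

Leg 1: -170.40° → -3.92°, shortest Δλ = 166.48° (east) — does not cross 180°.
Leg 2: -3.92° → -153.34°, shortest Δλ = -149.42° (west) — does not cross 180°.
Leg 3: -153.34° → -6.05°, shortest Δλ = 147.29° (east) — does not cross 180°.
Leg 4: -6.05° → -121.60°, shortest Δλ = -115.55° (west) — does not cross 180°.
Total crossings: 0.

0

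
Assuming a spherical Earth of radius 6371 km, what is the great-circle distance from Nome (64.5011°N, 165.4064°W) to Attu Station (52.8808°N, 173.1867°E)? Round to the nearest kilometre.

1772 km

Δλ = 173.1867 − -165.4064 = 338.5931°; wrapped into (−180°, 180°]: -21.4069°.
Δφ = 52.8808 − 64.5011 = -11.6203°.
a = sin²(Δφ/2) + cos φ₁ · cos φ₂ · sin²(Δλ/2) = 0.019209.
c = 2·atan2(√a, √(1−a)) = 0.27809 rad → d = 6371·c ≈ 1771.72 km.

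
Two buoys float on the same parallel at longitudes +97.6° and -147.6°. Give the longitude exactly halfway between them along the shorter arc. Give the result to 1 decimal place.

Signed shortest Δλ from +97.6° to -147.6° is +114.8°.
Midpoint longitude = +97.6° + (+114.8°)/2 = +97.6° + 57.4° = +155.0°.
(The naïve average (+97.6 + -147.6)/2 = -25.0° is on the wrong side of the globe.)

+155.0°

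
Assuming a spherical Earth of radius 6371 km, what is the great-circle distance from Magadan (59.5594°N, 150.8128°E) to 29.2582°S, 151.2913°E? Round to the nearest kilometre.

Δλ = 151.2913 − 150.8128 = 0.4785°.
Δφ = -29.2582 − 59.5594 = -88.8176°.
a = sin²(Δφ/2) + cos φ₁ · cos φ₂ · sin²(Δλ/2) = 0.489690.
c = 2·atan2(√a, √(1−a)) = 1.55017 rad → d = 6371·c ≈ 9876.16 km.

9876 km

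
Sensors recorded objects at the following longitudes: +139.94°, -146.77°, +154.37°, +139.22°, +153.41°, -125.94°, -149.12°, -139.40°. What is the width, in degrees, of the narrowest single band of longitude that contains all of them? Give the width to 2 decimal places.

94.84°

Sort the longitudes: -149.12°, -146.77°, -139.40°, -125.94°, +139.22°, +139.94°, +153.41°, +154.37°.
Eastward gaps between consecutive values (wrapping around): 2.35°, 7.37°, 13.46°, 265.16°, 0.72°, 13.47°, 0.96°, 56.51°.
Largest gap = 265.16° ⇒ minimal covering band is its complement: 360° − 265.16° = 94.84°.
Band runs from +139.22° eastward to -125.94°, crossing the antimeridian.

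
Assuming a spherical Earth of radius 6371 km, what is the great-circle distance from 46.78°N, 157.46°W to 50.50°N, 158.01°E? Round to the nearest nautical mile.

Δλ = 158.01 − -157.46 = 315.47°; wrapped into (−180°, 180°]: -44.53°.
Δφ = 50.50 − 46.78 = 3.72°.
a = sin²(Δφ/2) + cos φ₁ · cos φ₂ · sin²(Δλ/2) = 0.063586.
c = 2·atan2(√a, √(1−a)) = 0.50983 rad → d = 6371·c ≈ 3248.11 km ≈ 1753.84 nmi.

1754 nmi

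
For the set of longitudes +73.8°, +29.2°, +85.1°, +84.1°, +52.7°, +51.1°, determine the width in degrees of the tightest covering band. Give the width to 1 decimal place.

55.9°

Sort the longitudes: +29.2°, +51.1°, +52.7°, +73.8°, +84.1°, +85.1°.
Eastward gaps between consecutive values (wrapping around): 21.9°, 1.6°, 21.1°, 10.3°, 1.0°, 304.1°.
Largest gap = 304.1° ⇒ minimal covering band is its complement: 360° − 304.1° = 55.9°.
Band runs from +29.2° eastward to +85.1°.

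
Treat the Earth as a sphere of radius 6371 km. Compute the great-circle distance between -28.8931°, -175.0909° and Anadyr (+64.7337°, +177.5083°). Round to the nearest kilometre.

10431 km

Δλ = 177.5083 − -175.0909 = 352.5992°; wrapped into (−180°, 180°]: -7.4008°.
Δφ = 64.7337 − -28.8931 = 93.6268°.
a = sin²(Δφ/2) + cos φ₁ · cos φ₂ · sin²(Δλ/2) = 0.533185.
c = 2·atan2(√a, √(1−a)) = 1.63722 rad → d = 6371·c ≈ 10430.70 km.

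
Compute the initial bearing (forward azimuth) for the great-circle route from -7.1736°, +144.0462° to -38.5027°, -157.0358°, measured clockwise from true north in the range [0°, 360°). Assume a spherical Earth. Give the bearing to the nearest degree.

Δλ = -157.0358 − 144.0462 = -301.0820°; wrapped into (−180°, 180°]: 58.9180°.
θ = atan2( sin Δλ · cos φ₂ , cos φ₁ · sin φ₂ − sin φ₁ · cos φ₂ · cos Δλ )
  = atan2(0.67022, -0.56723) = 130.242° → normalised to [0°, 360°): 130.242°.

130°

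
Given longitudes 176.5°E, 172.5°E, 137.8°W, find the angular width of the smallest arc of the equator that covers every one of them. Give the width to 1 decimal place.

49.7°

Sort the longitudes: -137.8°, +172.5°, +176.5°.
Eastward gaps between consecutive values (wrapping around): 310.3°, 4.0°, 45.7°.
Largest gap = 310.3° ⇒ minimal covering band is its complement: 360° − 310.3° = 49.7°.
Band runs from +172.5° eastward to -137.8°, crossing the antimeridian.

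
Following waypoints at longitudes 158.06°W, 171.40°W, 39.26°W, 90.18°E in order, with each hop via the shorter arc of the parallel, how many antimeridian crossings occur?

0

Leg 1: -158.06° → -171.40°, shortest Δλ = -13.34° (west) — does not cross 180°.
Leg 2: -171.40° → -39.26°, shortest Δλ = 132.14° (east) — does not cross 180°.
Leg 3: -39.26° → +90.18°, shortest Δλ = 129.44° (east) — does not cross 180°.
Total crossings: 0.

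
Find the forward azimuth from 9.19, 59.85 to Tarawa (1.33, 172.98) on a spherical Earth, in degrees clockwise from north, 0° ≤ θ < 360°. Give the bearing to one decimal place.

Δλ = 172.98 − 59.85 = 113.13°.
θ = atan2( sin Δλ · cos φ₂ , cos φ₁ · sin φ₂ − sin φ₁ · cos φ₂ · cos Δλ )
  = atan2(0.91937, 0.08563) = 84.679° → normalised to [0°, 360°): 84.679°.

84.7°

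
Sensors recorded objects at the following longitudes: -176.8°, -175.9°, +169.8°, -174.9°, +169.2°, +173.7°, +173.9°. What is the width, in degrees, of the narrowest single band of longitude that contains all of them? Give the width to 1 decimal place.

15.9°

Sort the longitudes: -176.8°, -175.9°, -174.9°, +169.2°, +169.8°, +173.7°, +173.9°.
Eastward gaps between consecutive values (wrapping around): 0.9°, 1.0°, 344.1°, 0.6°, 3.9°, 0.2°, 9.3°.
Largest gap = 344.1° ⇒ minimal covering band is its complement: 360° − 344.1° = 15.9°.
Band runs from +169.2° eastward to -174.9°, crossing the antimeridian.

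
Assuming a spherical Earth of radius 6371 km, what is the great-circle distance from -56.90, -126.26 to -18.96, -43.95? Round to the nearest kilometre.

7789 km

Δλ = -43.95 − -126.26 = 82.31°.
Δφ = -18.96 − -56.90 = 37.94°.
a = sin²(Δφ/2) + cos φ₁ · cos φ₂ · sin²(Δλ/2) = 0.329354.
c = 2·atan2(√a, √(1−a)) = 1.22250 rad → d = 6371·c ≈ 7788.58 km.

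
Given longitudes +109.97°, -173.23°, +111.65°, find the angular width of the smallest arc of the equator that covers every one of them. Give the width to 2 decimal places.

76.80°

Sort the longitudes: -173.23°, +109.97°, +111.65°.
Eastward gaps between consecutive values (wrapping around): 283.20°, 1.68°, 75.12°.
Largest gap = 283.20° ⇒ minimal covering band is its complement: 360° − 283.20° = 76.80°.
Band runs from +109.97° eastward to -173.23°, crossing the antimeridian.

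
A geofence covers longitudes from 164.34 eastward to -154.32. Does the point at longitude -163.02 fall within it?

Band width going east from +164.34° to -154.32°: ((-154.32 − 164.34) mod 360) = 41.34°.
Offset of -163.02° east of the west edge: ((-163.02 − 164.34) mod 360) = 32.64°.
32.64° ≤ 41.34° ⇒ inside.

Yes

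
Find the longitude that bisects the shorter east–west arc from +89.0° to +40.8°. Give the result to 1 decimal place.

Signed shortest Δλ from +89.0° to +40.8° is -48.2°.
Midpoint longitude = +89.0° + (-48.2°)/2 = +89.0° − 24.1° = +64.9°.

+64.9°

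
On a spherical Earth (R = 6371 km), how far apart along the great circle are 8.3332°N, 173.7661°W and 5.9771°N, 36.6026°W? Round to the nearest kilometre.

15006 km

Δλ = -36.6026 − -173.7661 = 137.1635°.
Δφ = 5.9771 − 8.3332 = -2.3561°.
a = sin²(Δφ/2) + cos φ₁ · cos φ₂ · sin²(Δλ/2) = 0.853259.
c = 2·atan2(√a, √(1−a)) = 2.35536 rad → d = 6371·c ≈ 15006.02 km.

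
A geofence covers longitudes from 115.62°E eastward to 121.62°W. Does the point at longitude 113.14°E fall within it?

Band width going east from +115.62° to -121.62°: ((-121.62 − 115.62) mod 360) = 122.76°.
Offset of +113.14° east of the west edge: ((113.14 − 115.62) mod 360) = 357.52°.
357.52° > 122.76° ⇒ outside.

No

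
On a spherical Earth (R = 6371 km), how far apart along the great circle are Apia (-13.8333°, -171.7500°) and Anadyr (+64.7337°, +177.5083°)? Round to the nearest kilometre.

Δλ = 177.5083 − -171.7500 = 349.2583°; wrapped into (−180°, 180°]: -10.7417°.
Δφ = 64.7337 − -13.8333 = 78.5670°.
a = sin²(Δφ/2) + cos φ₁ · cos φ₂ · sin²(Δλ/2) = 0.404520.
c = 2·atan2(√a, √(1−a)) = 1.37866 rad → d = 6371·c ≈ 8783.42 km.

8783 km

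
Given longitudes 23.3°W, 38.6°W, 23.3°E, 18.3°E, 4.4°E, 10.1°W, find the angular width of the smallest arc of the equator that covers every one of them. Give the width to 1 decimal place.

61.9°

Sort the longitudes: -38.6°, -23.3°, -10.1°, +4.4°, +18.3°, +23.3°.
Eastward gaps between consecutive values (wrapping around): 15.3°, 13.2°, 14.5°, 13.9°, 5.0°, 298.1°.
Largest gap = 298.1° ⇒ minimal covering band is its complement: 360° − 298.1° = 61.9°.
Band runs from -38.6° eastward to +23.3°.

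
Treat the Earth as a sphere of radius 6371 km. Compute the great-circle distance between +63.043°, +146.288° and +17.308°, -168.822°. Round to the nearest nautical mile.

Δλ = -168.822 − 146.288 = -315.110°; wrapped into (−180°, 180°]: 44.890°.
Δφ = 17.308 − 63.043 = -45.735°.
a = sin²(Δφ/2) + cos φ₁ · cos φ₂ · sin²(Δλ/2) = 0.214099.
c = 2·atan2(√a, √(1−a)) = 0.96210 rad → d = 6371·c ≈ 6129.51 km ≈ 3309.67 nmi.

3310 nmi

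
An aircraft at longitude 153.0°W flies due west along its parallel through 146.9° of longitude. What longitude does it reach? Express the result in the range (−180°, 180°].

60.1°E

Start at -153.0°; shift −146.9° → -299.9°.
-299.9° lies outside (−180°, 180°]; add 360° → +60.1°.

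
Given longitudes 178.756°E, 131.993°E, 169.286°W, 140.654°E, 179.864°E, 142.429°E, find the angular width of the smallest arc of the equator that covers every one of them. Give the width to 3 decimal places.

Sort the longitudes: -169.286°, +131.993°, +140.654°, +142.429°, +178.756°, +179.864°.
Eastward gaps between consecutive values (wrapping around): 301.279°, 8.661°, 1.775°, 36.327°, 1.108°, 10.850°.
Largest gap = 301.279° ⇒ minimal covering band is its complement: 360° − 301.279° = 58.721°.
Band runs from +131.993° eastward to -169.286°, crossing the antimeridian.

58.721°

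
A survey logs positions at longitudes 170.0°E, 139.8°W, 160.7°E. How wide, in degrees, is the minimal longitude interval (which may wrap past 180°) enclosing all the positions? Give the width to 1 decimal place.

59.5°

Sort the longitudes: -139.8°, +160.7°, +170.0°.
Eastward gaps between consecutive values (wrapping around): 300.5°, 9.3°, 50.2°.
Largest gap = 300.5° ⇒ minimal covering band is its complement: 360° − 300.5° = 59.5°.
Band runs from +160.7° eastward to -139.8°, crossing the antimeridian.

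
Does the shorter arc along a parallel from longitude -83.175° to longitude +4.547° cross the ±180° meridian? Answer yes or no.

No

Signed shortest Δλ = ((4.547 − -83.175 + 180) mod 360) − 180 = 87.722°.
Going east by 87.722° from -83.175° reaches +4.547° without touching 180°.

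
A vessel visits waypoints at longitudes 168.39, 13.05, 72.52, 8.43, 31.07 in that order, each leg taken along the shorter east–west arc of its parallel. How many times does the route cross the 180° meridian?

Leg 1: +168.39° → +13.05°, shortest Δλ = -155.34° (west) — does not cross 180°.
Leg 2: +13.05° → +72.52°, shortest Δλ = 59.47° (east) — does not cross 180°.
Leg 3: +72.52° → +8.43°, shortest Δλ = -64.09° (west) — does not cross 180°.
Leg 4: +8.43° → +31.07°, shortest Δλ = 22.64° (east) — does not cross 180°.
Total crossings: 0.

0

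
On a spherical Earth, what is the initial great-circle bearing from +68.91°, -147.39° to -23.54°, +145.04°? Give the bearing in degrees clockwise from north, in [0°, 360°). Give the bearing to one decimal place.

Δλ = 145.04 − -147.39 = 292.43°; wrapped into (−180°, 180°]: -67.57°.
θ = atan2( sin Δλ · cos φ₂ , cos φ₁ · sin φ₂ − sin φ₁ · cos φ₂ · cos Δλ )
  = atan2(-0.84742, -0.47008) = -119.018° → normalised to [0°, 360°): 240.982°.

241.0°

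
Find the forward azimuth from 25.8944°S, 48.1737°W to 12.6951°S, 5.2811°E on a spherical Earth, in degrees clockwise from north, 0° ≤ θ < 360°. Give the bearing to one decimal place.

85.9°

Δλ = 5.2811 − -48.1737 = 53.4548°.
θ = atan2( sin Δλ · cos φ₂ , cos φ₁ · sin φ₂ − sin φ₁ · cos φ₂ · cos Δλ )
  = atan2(0.78375, 0.05599) = 85.914° → normalised to [0°, 360°): 85.914°.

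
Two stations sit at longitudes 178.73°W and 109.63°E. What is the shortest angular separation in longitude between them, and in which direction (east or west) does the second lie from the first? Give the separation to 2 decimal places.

71.64° west

Raw difference: 109.63 − -178.73 = 288.36°.
Normalise into (−180°, 180°]: 288.36° − 360° = -71.64°.
Negative ⇒ the second point lies to the west; separation 71.64°.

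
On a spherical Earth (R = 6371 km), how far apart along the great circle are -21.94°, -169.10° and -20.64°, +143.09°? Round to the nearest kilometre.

4935 km

Δλ = 143.09 − -169.10 = 312.19°; wrapped into (−180°, 180°]: -47.81°.
Δφ = -20.64 − -21.94 = 1.30°.
a = sin²(Δφ/2) + cos φ₁ · cos φ₂ · sin²(Δλ/2) = 0.142664.
c = 2·atan2(√a, √(1−a)) = 0.77464 rad → d = 6371·c ≈ 4935.25 km.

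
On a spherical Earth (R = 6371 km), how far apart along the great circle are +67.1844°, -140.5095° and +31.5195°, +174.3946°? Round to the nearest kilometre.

Δλ = 174.3946 − -140.5095 = 314.9041°; wrapped into (−180°, 180°]: -45.0959°.
Δφ = 31.5195 − 67.1844 = -35.6649°.
a = sin²(Δφ/2) + cos φ₁ · cos φ₂ · sin²(Δλ/2) = 0.142384.
c = 2·atan2(√a, √(1−a)) = 0.77384 rad → d = 6371·c ≈ 4930.14 km.

4930 km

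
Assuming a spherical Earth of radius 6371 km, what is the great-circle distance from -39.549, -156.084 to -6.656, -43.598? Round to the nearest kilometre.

11415 km

Δλ = -43.598 − -156.084 = 112.486°.
Δφ = -6.656 − -39.549 = 32.893°.
a = sin²(Δφ/2) + cos φ₁ · cos φ₂ · sin²(Δλ/2) = 0.609557.
c = 2·atan2(√a, √(1−a)) = 1.79170 rad → d = 6371·c ≈ 11414.94 km.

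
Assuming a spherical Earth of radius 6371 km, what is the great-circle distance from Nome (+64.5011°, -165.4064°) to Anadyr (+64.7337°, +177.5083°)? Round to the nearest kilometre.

Δλ = 177.5083 − -165.4064 = 342.9147°; wrapped into (−180°, 180°]: -17.0853°.
Δφ = 64.7337 − 64.5011 = 0.2326°.
a = sin²(Δφ/2) + cos φ₁ · cos φ₂ · sin²(Δλ/2) = 0.004059.
c = 2·atan2(√a, √(1−a)) = 0.12750 rad → d = 6371·c ≈ 812.31 km.

812 km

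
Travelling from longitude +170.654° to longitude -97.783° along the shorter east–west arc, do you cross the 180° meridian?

Yes

Naïve |-97.783 − 170.654| = 268.437° > 180°, so the shorter arc goes the other way round — across 180°.
Signed shortest Δλ = ((-97.783 − 170.654 + 180) mod 360) − 180 = 91.563°.
Going east by 91.563° from +170.654° passes through 180° before reaching -97.783°.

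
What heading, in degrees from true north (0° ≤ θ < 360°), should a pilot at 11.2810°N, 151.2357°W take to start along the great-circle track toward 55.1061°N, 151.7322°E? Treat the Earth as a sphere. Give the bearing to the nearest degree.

327°

Δλ = 151.7322 − -151.2357 = 302.9679°; wrapped into (−180°, 180°]: -57.0321°.
θ = atan2( sin Δλ · cos φ₂ , cos φ₁ · sin φ₂ − sin φ₁ · cos φ₂ · cos Δλ )
  = atan2(-0.47994, 0.74347) = -32.844° → normalised to [0°, 360°): 327.156°.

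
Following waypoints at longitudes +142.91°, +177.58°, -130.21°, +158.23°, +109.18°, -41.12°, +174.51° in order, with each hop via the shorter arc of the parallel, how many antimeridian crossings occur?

Leg 1: +142.91° → +177.58°, shortest Δλ = 34.67° (east) — does not cross 180°.
Leg 2: +177.58° → -130.21°, shortest Δλ = 52.21° (east) — crosses 180°.
Leg 3: -130.21° → +158.23°, shortest Δλ = -71.56° (west) — crosses 180°.
Leg 4: +158.23° → +109.18°, shortest Δλ = -49.05° (west) — does not cross 180°.
Leg 5: +109.18° → -41.12°, shortest Δλ = -150.3° (west) — does not cross 180°.
Leg 6: -41.12° → +174.51°, shortest Δλ = -144.37° (west) — crosses 180°.
Total crossings: 3.

3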